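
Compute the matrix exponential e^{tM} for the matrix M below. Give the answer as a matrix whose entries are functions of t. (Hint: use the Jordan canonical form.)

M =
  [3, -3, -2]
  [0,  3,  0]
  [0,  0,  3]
e^{tM} =
  [exp(3*t), -3*t*exp(3*t), -2*t*exp(3*t)]
  [0, exp(3*t), 0]
  [0, 0, exp(3*t)]

Strategy: write M = P · J · P⁻¹ where J is a Jordan canonical form, so e^{tM} = P · e^{tJ} · P⁻¹, and e^{tJ} can be computed block-by-block.

M has Jordan form
J =
  [3, 1, 0]
  [0, 3, 0]
  [0, 0, 3]
(up to reordering of blocks).

Per-block formulas:
  For a 2×2 Jordan block J_2(3): exp(t · J_2(3)) = e^(3t)·(I + t·N), where N is the 2×2 nilpotent shift.
  For a 1×1 block at λ = 3: exp(t · [3]) = [e^(3t)].

After assembling e^{tJ} and conjugating by P, we get:

e^{tM} =
  [exp(3*t), -3*t*exp(3*t), -2*t*exp(3*t)]
  [0, exp(3*t), 0]
  [0, 0, exp(3*t)]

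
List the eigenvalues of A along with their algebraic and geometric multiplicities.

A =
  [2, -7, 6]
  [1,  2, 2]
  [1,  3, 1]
λ = -1: alg = 1, geom = 1; λ = 3: alg = 2, geom = 1

Step 1 — factor the characteristic polynomial to read off the algebraic multiplicities:
  χ_A(x) = (x - 3)^2*(x + 1)

Step 2 — compute geometric multiplicities via the rank-nullity identity g(λ) = n − rank(A − λI):
  rank(A − (-1)·I) = 2, so dim ker(A − (-1)·I) = n − 2 = 1
  rank(A − (3)·I) = 2, so dim ker(A − (3)·I) = n − 2 = 1

Summary:
  λ = -1: algebraic multiplicity = 1, geometric multiplicity = 1
  λ = 3: algebraic multiplicity = 2, geometric multiplicity = 1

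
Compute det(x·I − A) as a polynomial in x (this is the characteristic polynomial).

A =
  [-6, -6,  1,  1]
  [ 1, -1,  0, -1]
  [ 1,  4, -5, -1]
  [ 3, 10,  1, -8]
x^4 + 20*x^3 + 150*x^2 + 500*x + 625

Expanding det(x·I − A) (e.g. by cofactor expansion or by noting that A is similar to its Jordan form J, which has the same characteristic polynomial as A) gives
  χ_A(x) = x^4 + 20*x^3 + 150*x^2 + 500*x + 625
which factors as (x + 5)^4. The eigenvalues (with algebraic multiplicities) are λ = -5 with multiplicity 4.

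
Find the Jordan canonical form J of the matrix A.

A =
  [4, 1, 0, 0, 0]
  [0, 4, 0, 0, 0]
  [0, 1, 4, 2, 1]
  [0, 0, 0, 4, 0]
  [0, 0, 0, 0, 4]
J_2(4) ⊕ J_2(4) ⊕ J_1(4)

The characteristic polynomial is
  det(x·I − A) = x^5 - 20*x^4 + 160*x^3 - 640*x^2 + 1280*x - 1024 = (x - 4)^5

Eigenvalues and multiplicities (the geometric multiplicity of λ is n − rank(A − λI), which equals the number of Jordan blocks for λ):
  λ = 4: algebraic multiplicity = 5, geometric multiplicity = 3

Determining the block sizes for each eigenvalue:
  λ = 4: with am = 5 and gm = 3, the partition is not yet determined (e.g. several partitions of 5 into 3 parts exist). Let N = A − (4)·I. Computing rank(N^1) = 2, rank(N^2) = 0; the number of blocks of size ≥ j is rank(N^{j−1}) − rank(N^j), giving [3, 2]. So we have 2 block(s) of size 2, 1 block(s) of size 1 → block sizes [2, 2, 1]

Assembling the blocks gives a Jordan form
J =
  [4, 1, 0, 0, 0]
  [0, 4, 0, 0, 0]
  [0, 0, 4, 1, 0]
  [0, 0, 0, 4, 0]
  [0, 0, 0, 0, 4]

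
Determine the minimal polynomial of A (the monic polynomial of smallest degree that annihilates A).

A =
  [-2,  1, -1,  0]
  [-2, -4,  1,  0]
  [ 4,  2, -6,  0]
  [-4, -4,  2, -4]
x^3 + 12*x^2 + 48*x + 64

The characteristic polynomial is χ_A(x) = (x + 4)^4, so the eigenvalues are known. The minimal polynomial is
  m_A(x) = Π_λ (x − λ)^{k_λ}
where k_λ is the size of the *largest* Jordan block for λ (equivalently, the smallest k with (A − λI)^k v = 0 for every generalised eigenvector v of λ).

  λ = -4: largest Jordan block has size 3, contributing (x + 4)^3

So m_A(x) = (x + 4)^3 = x^3 + 12*x^2 + 48*x + 64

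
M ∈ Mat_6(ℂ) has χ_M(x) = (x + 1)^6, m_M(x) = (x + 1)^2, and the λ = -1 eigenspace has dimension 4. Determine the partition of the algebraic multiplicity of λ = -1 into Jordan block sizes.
Block sizes for λ = -1: [2, 2, 1, 1]

Step 1 — from the characteristic polynomial, algebraic multiplicity of λ = -1 is 6. From dim ker(M − (-1)·I) = 4, there are exactly 4 Jordan blocks for λ = -1.
Step 2 — from the minimal polynomial, the factor (x + 1)^2 tells us the largest block for λ = -1 has size 2.
Step 3 — with total size 6, 4 blocks, and largest block 2, the block sizes (in nonincreasing order) are [2, 2, 1, 1].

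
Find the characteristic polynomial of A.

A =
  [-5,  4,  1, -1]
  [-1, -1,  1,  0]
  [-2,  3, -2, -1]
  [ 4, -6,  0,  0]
x^4 + 8*x^3 + 24*x^2 + 32*x + 16

Expanding det(x·I − A) (e.g. by cofactor expansion or by noting that A is similar to its Jordan form J, which has the same characteristic polynomial as A) gives
  χ_A(x) = x^4 + 8*x^3 + 24*x^2 + 32*x + 16
which factors as (x + 2)^4. The eigenvalues (with algebraic multiplicities) are λ = -2 with multiplicity 4.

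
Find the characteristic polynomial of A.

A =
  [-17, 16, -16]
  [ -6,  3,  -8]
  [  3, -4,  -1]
x^3 + 15*x^2 + 75*x + 125

Expanding det(x·I − A) (e.g. by cofactor expansion or by noting that A is similar to its Jordan form J, which has the same characteristic polynomial as A) gives
  χ_A(x) = x^3 + 15*x^2 + 75*x + 125
which factors as (x + 5)^3. The eigenvalues (with algebraic multiplicities) are λ = -5 with multiplicity 3.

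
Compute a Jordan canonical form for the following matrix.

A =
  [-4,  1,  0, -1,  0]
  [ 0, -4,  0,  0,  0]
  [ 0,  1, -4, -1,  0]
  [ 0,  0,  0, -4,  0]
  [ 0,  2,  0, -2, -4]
J_2(-4) ⊕ J_1(-4) ⊕ J_1(-4) ⊕ J_1(-4)

The characteristic polynomial is
  det(x·I − A) = x^5 + 20*x^4 + 160*x^3 + 640*x^2 + 1280*x + 1024 = (x + 4)^5

Eigenvalues and multiplicities (the geometric multiplicity of λ is n − rank(A − λI), which equals the number of Jordan blocks for λ):
  λ = -4: algebraic multiplicity = 5, geometric multiplicity = 4

Determining the block sizes for each eigenvalue:
  λ = -4: 4 blocks summing to 5 forces exactly one block of size 2 and the rest size 1 → block sizes [2, 1, 1, 1]

Assembling the blocks gives a Jordan form
J =
  [-4,  1,  0,  0,  0]
  [ 0, -4,  0,  0,  0]
  [ 0,  0, -4,  0,  0]
  [ 0,  0,  0, -4,  0]
  [ 0,  0,  0,  0, -4]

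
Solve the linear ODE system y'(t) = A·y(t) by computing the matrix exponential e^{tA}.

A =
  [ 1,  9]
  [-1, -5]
e^{tA} =
  [3*t*exp(-2*t) + exp(-2*t), 9*t*exp(-2*t)]
  [-t*exp(-2*t), -3*t*exp(-2*t) + exp(-2*t)]

Strategy: write A = P · J · P⁻¹ where J is a Jordan canonical form, so e^{tA} = P · e^{tJ} · P⁻¹, and e^{tJ} can be computed block-by-block.

A has Jordan form
J =
  [-2,  1]
  [ 0, -2]
(up to reordering of blocks).

Per-block formulas:
  For a 2×2 Jordan block J_2(-2): exp(t · J_2(-2)) = e^(-2t)·(I + t·N), where N is the 2×2 nilpotent shift.

After assembling e^{tJ} and conjugating by P, we get:

e^{tA} =
  [3*t*exp(-2*t) + exp(-2*t), 9*t*exp(-2*t)]
  [-t*exp(-2*t), -3*t*exp(-2*t) + exp(-2*t)]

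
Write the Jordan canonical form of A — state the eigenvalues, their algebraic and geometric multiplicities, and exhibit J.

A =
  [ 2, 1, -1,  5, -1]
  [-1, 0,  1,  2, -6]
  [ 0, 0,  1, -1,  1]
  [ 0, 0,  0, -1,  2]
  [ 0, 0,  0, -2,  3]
J_2(1) ⊕ J_2(1) ⊕ J_1(1)

The characteristic polynomial is
  det(x·I − A) = x^5 - 5*x^4 + 10*x^3 - 10*x^2 + 5*x - 1 = (x - 1)^5

Eigenvalues and multiplicities (the geometric multiplicity of λ is n − rank(A − λI), which equals the number of Jordan blocks for λ):
  λ = 1: algebraic multiplicity = 5, geometric multiplicity = 3

Determining the block sizes for each eigenvalue:
  λ = 1: with am = 5 and gm = 3, the partition is not yet determined (e.g. several partitions of 5 into 3 parts exist). Let N = A − (1)·I. Computing rank(N^1) = 2, rank(N^2) = 0; the number of blocks of size ≥ j is rank(N^{j−1}) − rank(N^j), giving [3, 2]. So we have 2 block(s) of size 2, 1 block(s) of size 1 → block sizes [2, 2, 1]

Assembling the blocks gives a Jordan form
J =
  [1, 1, 0, 0, 0]
  [0, 1, 0, 0, 0]
  [0, 0, 1, 1, 0]
  [0, 0, 0, 1, 0]
  [0, 0, 0, 0, 1]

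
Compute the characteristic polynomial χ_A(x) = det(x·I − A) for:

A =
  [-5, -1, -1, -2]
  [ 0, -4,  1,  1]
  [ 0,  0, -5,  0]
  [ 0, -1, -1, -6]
x^4 + 20*x^3 + 150*x^2 + 500*x + 625

Expanding det(x·I − A) (e.g. by cofactor expansion or by noting that A is similar to its Jordan form J, which has the same characteristic polynomial as A) gives
  χ_A(x) = x^4 + 20*x^3 + 150*x^2 + 500*x + 625
which factors as (x + 5)^4. The eigenvalues (with algebraic multiplicities) are λ = -5 with multiplicity 4.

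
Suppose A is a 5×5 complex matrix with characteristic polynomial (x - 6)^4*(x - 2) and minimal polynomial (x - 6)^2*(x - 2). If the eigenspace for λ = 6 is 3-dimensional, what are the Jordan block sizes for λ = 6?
Block sizes for λ = 6: [2, 1, 1]

Step 1 — from the characteristic polynomial, algebraic multiplicity of λ = 6 is 4. From dim ker(A − (6)·I) = 3, there are exactly 3 Jordan blocks for λ = 6.
Step 2 — from the minimal polynomial, the factor (x − 6)^2 tells us the largest block for λ = 6 has size 2.
Step 3 — with total size 4, 3 blocks, and largest block 2, the block sizes (in nonincreasing order) are [2, 1, 1].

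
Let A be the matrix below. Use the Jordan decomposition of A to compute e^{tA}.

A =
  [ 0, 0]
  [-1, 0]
e^{tA} =
  [1, 0]
  [-t, 1]

Strategy: write A = P · J · P⁻¹ where J is a Jordan canonical form, so e^{tA} = P · e^{tJ} · P⁻¹, and e^{tJ} can be computed block-by-block.

A has Jordan form
J =
  [0, 1]
  [0, 0]
(up to reordering of blocks).

Per-block formulas:
  For a 2×2 Jordan block J_2(0): exp(t · J_2(0)) = e^(0t)·(I + t·N), where N is the 2×2 nilpotent shift.

After assembling e^{tJ} and conjugating by P, we get:

e^{tA} =
  [1, 0]
  [-t, 1]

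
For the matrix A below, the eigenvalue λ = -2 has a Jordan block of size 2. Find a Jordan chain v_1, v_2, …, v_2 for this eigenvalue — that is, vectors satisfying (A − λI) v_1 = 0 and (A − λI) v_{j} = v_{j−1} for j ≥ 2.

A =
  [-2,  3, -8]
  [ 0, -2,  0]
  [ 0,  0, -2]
A Jordan chain for λ = -2 of length 2:
v_1 = (3, 0, 0)ᵀ
v_2 = (0, 1, 0)ᵀ

Let N = A − (-2)·I. We want v_2 with N^2 v_2 = 0 but N^1 v_2 ≠ 0; then v_{j-1} := N · v_j for j = 2, …, 2.

Pick v_2 = (0, 1, 0)ᵀ.
Then v_1 = N · v_2 = (3, 0, 0)ᵀ.

Sanity check: (A − (-2)·I) v_1 = (0, 0, 0)ᵀ = 0. ✓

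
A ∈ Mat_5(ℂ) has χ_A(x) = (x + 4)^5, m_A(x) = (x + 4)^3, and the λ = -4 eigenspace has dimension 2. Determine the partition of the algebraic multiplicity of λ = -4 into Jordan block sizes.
Block sizes for λ = -4: [3, 2]

Step 1 — from the characteristic polynomial, algebraic multiplicity of λ = -4 is 5. From dim ker(A − (-4)·I) = 2, there are exactly 2 Jordan blocks for λ = -4.
Step 2 — from the minimal polynomial, the factor (x + 4)^3 tells us the largest block for λ = -4 has size 3.
Step 3 — with total size 5, 2 blocks, and largest block 3, the block sizes (in nonincreasing order) are [3, 2].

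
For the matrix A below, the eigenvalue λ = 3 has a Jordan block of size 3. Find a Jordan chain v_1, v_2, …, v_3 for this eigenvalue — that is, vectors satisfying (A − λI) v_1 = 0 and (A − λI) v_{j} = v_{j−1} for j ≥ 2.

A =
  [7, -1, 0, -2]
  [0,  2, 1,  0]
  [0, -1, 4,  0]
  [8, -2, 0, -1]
A Jordan chain for λ = 3 of length 3:
v_1 = (1, 0, 0, 2)ᵀ
v_2 = (-1, -1, -1, -2)ᵀ
v_3 = (0, 1, 0, 0)ᵀ

Let N = A − (3)·I. We want v_3 with N^3 v_3 = 0 but N^2 v_3 ≠ 0; then v_{j-1} := N · v_j for j = 3, …, 2.

Pick v_3 = (0, 1, 0, 0)ᵀ.
Then v_2 = N · v_3 = (-1, -1, -1, -2)ᵀ.
Then v_1 = N · v_2 = (1, 0, 0, 2)ᵀ.

Sanity check: (A − (3)·I) v_1 = (0, 0, 0, 0)ᵀ = 0. ✓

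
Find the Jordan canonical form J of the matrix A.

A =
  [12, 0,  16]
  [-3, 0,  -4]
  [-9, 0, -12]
J_2(0) ⊕ J_1(0)

The characteristic polynomial is
  det(x·I − A) = x^3

Eigenvalues and multiplicities (the geometric multiplicity of λ is n − rank(A − λI), which equals the number of Jordan blocks for λ):
  λ = 0: algebraic multiplicity = 3, geometric multiplicity = 2

Determining the block sizes for each eigenvalue:
  λ = 0: 2 blocks summing to 3 forces exactly one block of size 2 and the rest size 1 → block sizes [2, 1]

Assembling the blocks gives a Jordan form
J =
  [0, 1, 0]
  [0, 0, 0]
  [0, 0, 0]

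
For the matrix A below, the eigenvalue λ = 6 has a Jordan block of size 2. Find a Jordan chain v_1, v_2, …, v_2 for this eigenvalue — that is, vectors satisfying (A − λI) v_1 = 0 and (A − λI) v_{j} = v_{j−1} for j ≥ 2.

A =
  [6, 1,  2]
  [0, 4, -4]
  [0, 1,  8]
A Jordan chain for λ = 6 of length 2:
v_1 = (1, -2, 1)ᵀ
v_2 = (0, 1, 0)ᵀ

Let N = A − (6)·I. We want v_2 with N^2 v_2 = 0 but N^1 v_2 ≠ 0; then v_{j-1} := N · v_j for j = 2, …, 2.

Pick v_2 = (0, 1, 0)ᵀ.
Then v_1 = N · v_2 = (1, -2, 1)ᵀ.

Sanity check: (A − (6)·I) v_1 = (0, 0, 0)ᵀ = 0. ✓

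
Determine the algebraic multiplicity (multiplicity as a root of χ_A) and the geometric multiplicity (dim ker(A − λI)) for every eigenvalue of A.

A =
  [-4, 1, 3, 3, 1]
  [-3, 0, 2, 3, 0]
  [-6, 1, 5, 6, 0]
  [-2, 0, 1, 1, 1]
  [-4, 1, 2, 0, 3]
λ = 1: alg = 5, geom = 2

Step 1 — factor the characteristic polynomial to read off the algebraic multiplicities:
  χ_A(x) = (x - 1)^5

Step 2 — compute geometric multiplicities via the rank-nullity identity g(λ) = n − rank(A − λI):
  rank(A − (1)·I) = 3, so dim ker(A − (1)·I) = n − 3 = 2

Summary:
  λ = 1: algebraic multiplicity = 5, geometric multiplicity = 2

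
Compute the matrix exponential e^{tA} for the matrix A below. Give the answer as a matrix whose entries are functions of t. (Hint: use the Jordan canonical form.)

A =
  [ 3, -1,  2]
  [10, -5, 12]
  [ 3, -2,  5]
e^{tA} =
  [2*t*exp(t) + exp(t), -t*exp(t), 2*t*exp(t)]
  [-2*t^2*exp(t) + 10*t*exp(t), t^2*exp(t) - 6*t*exp(t) + exp(t), -2*t^2*exp(t) + 12*t*exp(t)]
  [-t^2*exp(t) + 3*t*exp(t), t^2*exp(t)/2 - 2*t*exp(t), -t^2*exp(t) + 4*t*exp(t) + exp(t)]

Strategy: write A = P · J · P⁻¹ where J is a Jordan canonical form, so e^{tA} = P · e^{tJ} · P⁻¹, and e^{tJ} can be computed block-by-block.

A has Jordan form
J =
  [1, 1, 0]
  [0, 1, 1]
  [0, 0, 1]
(up to reordering of blocks).

Per-block formulas:
  For a 3×3 Jordan block J_3(1): exp(t · J_3(1)) = e^(1t)·(I + t·N + (t^2/2)·N^2), where N is the 3×3 nilpotent shift.

After assembling e^{tJ} and conjugating by P, we get:

e^{tA} =
  [2*t*exp(t) + exp(t), -t*exp(t), 2*t*exp(t)]
  [-2*t^2*exp(t) + 10*t*exp(t), t^2*exp(t) - 6*t*exp(t) + exp(t), -2*t^2*exp(t) + 12*t*exp(t)]
  [-t^2*exp(t) + 3*t*exp(t), t^2*exp(t)/2 - 2*t*exp(t), -t^2*exp(t) + 4*t*exp(t) + exp(t)]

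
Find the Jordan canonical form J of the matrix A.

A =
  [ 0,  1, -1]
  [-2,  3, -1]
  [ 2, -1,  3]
J_2(2) ⊕ J_1(2)

The characteristic polynomial is
  det(x·I − A) = x^3 - 6*x^2 + 12*x - 8 = (x - 2)^3

Eigenvalues and multiplicities (the geometric multiplicity of λ is n − rank(A − λI), which equals the number of Jordan blocks for λ):
  λ = 2: algebraic multiplicity = 3, geometric multiplicity = 2

Determining the block sizes for each eigenvalue:
  λ = 2: 2 blocks summing to 3 forces exactly one block of size 2 and the rest size 1 → block sizes [2, 1]

Assembling the blocks gives a Jordan form
J =
  [2, 1, 0]
  [0, 2, 0]
  [0, 0, 2]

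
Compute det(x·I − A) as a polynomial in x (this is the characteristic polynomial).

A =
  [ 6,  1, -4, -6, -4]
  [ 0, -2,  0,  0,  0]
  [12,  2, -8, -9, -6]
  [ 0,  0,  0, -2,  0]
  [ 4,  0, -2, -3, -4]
x^5 + 10*x^4 + 40*x^3 + 80*x^2 + 80*x + 32

Expanding det(x·I − A) (e.g. by cofactor expansion or by noting that A is similar to its Jordan form J, which has the same characteristic polynomial as A) gives
  χ_A(x) = x^5 + 10*x^4 + 40*x^3 + 80*x^2 + 80*x + 32
which factors as (x + 2)^5. The eigenvalues (with algebraic multiplicities) are λ = -2 with multiplicity 5.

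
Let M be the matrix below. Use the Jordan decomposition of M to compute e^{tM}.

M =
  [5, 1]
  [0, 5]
e^{tM} =
  [exp(5*t), t*exp(5*t)]
  [0, exp(5*t)]

Strategy: write M = P · J · P⁻¹ where J is a Jordan canonical form, so e^{tM} = P · e^{tJ} · P⁻¹, and e^{tJ} can be computed block-by-block.

M has Jordan form
J =
  [5, 1]
  [0, 5]
(up to reordering of blocks).

Per-block formulas:
  For a 2×2 Jordan block J_2(5): exp(t · J_2(5)) = e^(5t)·(I + t·N), where N is the 2×2 nilpotent shift.

After assembling e^{tJ} and conjugating by P, we get:

e^{tM} =
  [exp(5*t), t*exp(5*t)]
  [0, exp(5*t)]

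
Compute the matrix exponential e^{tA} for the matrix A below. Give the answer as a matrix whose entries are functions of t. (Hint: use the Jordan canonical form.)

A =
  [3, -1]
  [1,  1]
e^{tA} =
  [t*exp(2*t) + exp(2*t), -t*exp(2*t)]
  [t*exp(2*t), -t*exp(2*t) + exp(2*t)]

Strategy: write A = P · J · P⁻¹ where J is a Jordan canonical form, so e^{tA} = P · e^{tJ} · P⁻¹, and e^{tJ} can be computed block-by-block.

A has Jordan form
J =
  [2, 1]
  [0, 2]
(up to reordering of blocks).

Per-block formulas:
  For a 2×2 Jordan block J_2(2): exp(t · J_2(2)) = e^(2t)·(I + t·N), where N is the 2×2 nilpotent shift.

After assembling e^{tJ} and conjugating by P, we get:

e^{tA} =
  [t*exp(2*t) + exp(2*t), -t*exp(2*t)]
  [t*exp(2*t), -t*exp(2*t) + exp(2*t)]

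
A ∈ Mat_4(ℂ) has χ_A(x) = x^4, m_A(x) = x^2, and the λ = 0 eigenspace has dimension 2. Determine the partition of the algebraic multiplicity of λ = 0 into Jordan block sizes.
Block sizes for λ = 0: [2, 2]

Step 1 — from the characteristic polynomial, algebraic multiplicity of λ = 0 is 4. From dim ker(A − (0)·I) = 2, there are exactly 2 Jordan blocks for λ = 0.
Step 2 — from the minimal polynomial, the factor (x − 0)^2 tells us the largest block for λ = 0 has size 2.
Step 3 — with total size 4, 2 blocks, and largest block 2, the block sizes (in nonincreasing order) are [2, 2].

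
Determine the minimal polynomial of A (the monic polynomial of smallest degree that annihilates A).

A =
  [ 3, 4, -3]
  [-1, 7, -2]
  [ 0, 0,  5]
x^3 - 15*x^2 + 75*x - 125

The characteristic polynomial is χ_A(x) = (x - 5)^3, so the eigenvalues are known. The minimal polynomial is
  m_A(x) = Π_λ (x − λ)^{k_λ}
where k_λ is the size of the *largest* Jordan block for λ (equivalently, the smallest k with (A − λI)^k v = 0 for every generalised eigenvector v of λ).

  λ = 5: largest Jordan block has size 3, contributing (x − 5)^3

So m_A(x) = (x - 5)^3 = x^3 - 15*x^2 + 75*x - 125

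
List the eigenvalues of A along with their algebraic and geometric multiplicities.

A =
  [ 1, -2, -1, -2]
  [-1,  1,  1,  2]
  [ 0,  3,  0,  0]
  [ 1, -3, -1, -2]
λ = 0: alg = 4, geom = 2

Step 1 — factor the characteristic polynomial to read off the algebraic multiplicities:
  χ_A(x) = x^4

Step 2 — compute geometric multiplicities via the rank-nullity identity g(λ) = n − rank(A − λI):
  rank(A − (0)·I) = 2, so dim ker(A − (0)·I) = n − 2 = 2

Summary:
  λ = 0: algebraic multiplicity = 4, geometric multiplicity = 2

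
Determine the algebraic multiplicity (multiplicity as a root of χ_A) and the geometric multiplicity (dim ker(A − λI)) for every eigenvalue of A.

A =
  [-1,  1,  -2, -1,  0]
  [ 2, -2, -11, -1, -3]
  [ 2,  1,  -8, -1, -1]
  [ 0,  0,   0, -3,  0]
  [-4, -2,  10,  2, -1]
λ = -3: alg = 5, geom = 3

Step 1 — factor the characteristic polynomial to read off the algebraic multiplicities:
  χ_A(x) = (x + 3)^5

Step 2 — compute geometric multiplicities via the rank-nullity identity g(λ) = n − rank(A − λI):
  rank(A − (-3)·I) = 2, so dim ker(A − (-3)·I) = n − 2 = 3

Summary:
  λ = -3: algebraic multiplicity = 5, geometric multiplicity = 3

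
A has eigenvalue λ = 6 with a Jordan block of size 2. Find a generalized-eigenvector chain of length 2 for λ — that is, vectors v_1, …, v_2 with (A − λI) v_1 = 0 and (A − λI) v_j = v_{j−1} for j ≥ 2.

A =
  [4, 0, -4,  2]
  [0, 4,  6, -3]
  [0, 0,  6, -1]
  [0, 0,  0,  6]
A Jordan chain for λ = 6 of length 2:
v_1 = (2, -3, -1, 0)ᵀ
v_2 = (0, 0, 0, 1)ᵀ

Let N = A − (6)·I. We want v_2 with N^2 v_2 = 0 but N^1 v_2 ≠ 0; then v_{j-1} := N · v_j for j = 2, …, 2.

Pick v_2 = (0, 0, 0, 1)ᵀ.
Then v_1 = N · v_2 = (2, -3, -1, 0)ᵀ.

Sanity check: (A − (6)·I) v_1 = (0, 0, 0, 0)ᵀ = 0. ✓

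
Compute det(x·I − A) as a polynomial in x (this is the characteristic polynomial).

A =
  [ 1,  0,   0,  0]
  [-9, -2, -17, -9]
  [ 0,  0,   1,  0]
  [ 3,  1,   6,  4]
x^4 - 4*x^3 + 6*x^2 - 4*x + 1

Expanding det(x·I − A) (e.g. by cofactor expansion or by noting that A is similar to its Jordan form J, which has the same characteristic polynomial as A) gives
  χ_A(x) = x^4 - 4*x^3 + 6*x^2 - 4*x + 1
which factors as (x - 1)^4. The eigenvalues (with algebraic multiplicities) are λ = 1 with multiplicity 4.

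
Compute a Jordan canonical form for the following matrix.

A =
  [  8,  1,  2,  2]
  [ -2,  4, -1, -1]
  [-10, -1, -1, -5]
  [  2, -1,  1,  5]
J_3(4) ⊕ J_1(4)

The characteristic polynomial is
  det(x·I − A) = x^4 - 16*x^3 + 96*x^2 - 256*x + 256 = (x - 4)^4

Eigenvalues and multiplicities (the geometric multiplicity of λ is n − rank(A − λI), which equals the number of Jordan blocks for λ):
  λ = 4: algebraic multiplicity = 4, geometric multiplicity = 2

Determining the block sizes for each eigenvalue:
  λ = 4: with am = 4 and gm = 2, the partition is not yet determined (e.g. several partitions of 4 into 2 parts exist). Let N = A − (4)·I. Computing rank(N^1) = 2, rank(N^2) = 1, rank(N^3) = 0; the number of blocks of size ≥ j is rank(N^{j−1}) − rank(N^j), giving [2, 1, 1]. So we have 1 block(s) of size 3, 1 block(s) of size 1 → block sizes [3, 1]

Assembling the blocks gives a Jordan form
J =
  [4, 1, 0, 0]
  [0, 4, 1, 0]
  [0, 0, 4, 0]
  [0, 0, 0, 4]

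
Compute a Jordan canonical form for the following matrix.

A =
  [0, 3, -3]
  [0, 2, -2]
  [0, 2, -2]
J_2(0) ⊕ J_1(0)

The characteristic polynomial is
  det(x·I − A) = x^3

Eigenvalues and multiplicities (the geometric multiplicity of λ is n − rank(A − λI), which equals the number of Jordan blocks for λ):
  λ = 0: algebraic multiplicity = 3, geometric multiplicity = 2

Determining the block sizes for each eigenvalue:
  λ = 0: 2 blocks summing to 3 forces exactly one block of size 2 and the rest size 1 → block sizes [2, 1]

Assembling the blocks gives a Jordan form
J =
  [0, 1, 0]
  [0, 0, 0]
  [0, 0, 0]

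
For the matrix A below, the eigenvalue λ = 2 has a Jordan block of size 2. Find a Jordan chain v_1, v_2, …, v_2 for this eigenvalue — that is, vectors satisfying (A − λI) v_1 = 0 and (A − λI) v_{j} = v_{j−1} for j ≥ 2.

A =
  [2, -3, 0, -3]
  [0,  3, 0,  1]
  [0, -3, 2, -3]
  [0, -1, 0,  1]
A Jordan chain for λ = 2 of length 2:
v_1 = (-3, 1, -3, -1)ᵀ
v_2 = (0, 1, 0, 0)ᵀ

Let N = A − (2)·I. We want v_2 with N^2 v_2 = 0 but N^1 v_2 ≠ 0; then v_{j-1} := N · v_j for j = 2, …, 2.

Pick v_2 = (0, 1, 0, 0)ᵀ.
Then v_1 = N · v_2 = (-3, 1, -3, -1)ᵀ.

Sanity check: (A − (2)·I) v_1 = (0, 0, 0, 0)ᵀ = 0. ✓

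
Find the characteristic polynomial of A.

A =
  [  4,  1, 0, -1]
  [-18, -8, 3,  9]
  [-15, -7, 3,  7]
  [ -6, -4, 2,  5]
x^4 - 4*x^3 + 6*x^2 - 4*x + 1

Expanding det(x·I − A) (e.g. by cofactor expansion or by noting that A is similar to its Jordan form J, which has the same characteristic polynomial as A) gives
  χ_A(x) = x^4 - 4*x^3 + 6*x^2 - 4*x + 1
which factors as (x - 1)^4. The eigenvalues (with algebraic multiplicities) are λ = 1 with multiplicity 4.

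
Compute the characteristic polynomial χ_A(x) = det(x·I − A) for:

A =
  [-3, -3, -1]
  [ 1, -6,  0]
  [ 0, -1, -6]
x^3 + 15*x^2 + 75*x + 125

Expanding det(x·I − A) (e.g. by cofactor expansion or by noting that A is similar to its Jordan form J, which has the same characteristic polynomial as A) gives
  χ_A(x) = x^3 + 15*x^2 + 75*x + 125
which factors as (x + 5)^3. The eigenvalues (with algebraic multiplicities) are λ = -5 with multiplicity 3.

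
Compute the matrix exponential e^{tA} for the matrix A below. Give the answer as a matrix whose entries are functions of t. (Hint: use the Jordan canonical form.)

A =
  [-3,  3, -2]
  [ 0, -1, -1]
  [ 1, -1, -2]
e^{tA} =
  [-t^2*exp(-2*t)/2 - t*exp(-2*t) + exp(-2*t), t^2*exp(-2*t) + 3*t*exp(-2*t), -t^2*exp(-2*t)/2 - 2*t*exp(-2*t)]
  [-t^2*exp(-2*t)/2, t^2*exp(-2*t) + t*exp(-2*t) + exp(-2*t), -t^2*exp(-2*t)/2 - t*exp(-2*t)]
  [-t^2*exp(-2*t)/2 + t*exp(-2*t), t^2*exp(-2*t) - t*exp(-2*t), -t^2*exp(-2*t)/2 + exp(-2*t)]

Strategy: write A = P · J · P⁻¹ where J is a Jordan canonical form, so e^{tA} = P · e^{tJ} · P⁻¹, and e^{tJ} can be computed block-by-block.

A has Jordan form
J =
  [-2,  1,  0]
  [ 0, -2,  1]
  [ 0,  0, -2]
(up to reordering of blocks).

Per-block formulas:
  For a 3×3 Jordan block J_3(-2): exp(t · J_3(-2)) = e^(-2t)·(I + t·N + (t^2/2)·N^2), where N is the 3×3 nilpotent shift.

After assembling e^{tJ} and conjugating by P, we get:

e^{tA} =
  [-t^2*exp(-2*t)/2 - t*exp(-2*t) + exp(-2*t), t^2*exp(-2*t) + 3*t*exp(-2*t), -t^2*exp(-2*t)/2 - 2*t*exp(-2*t)]
  [-t^2*exp(-2*t)/2, t^2*exp(-2*t) + t*exp(-2*t) + exp(-2*t), -t^2*exp(-2*t)/2 - t*exp(-2*t)]
  [-t^2*exp(-2*t)/2 + t*exp(-2*t), t^2*exp(-2*t) - t*exp(-2*t), -t^2*exp(-2*t)/2 + exp(-2*t)]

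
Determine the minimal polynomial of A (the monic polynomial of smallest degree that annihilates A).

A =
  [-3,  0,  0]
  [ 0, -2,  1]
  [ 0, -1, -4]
x^2 + 6*x + 9

The characteristic polynomial is χ_A(x) = (x + 3)^3, so the eigenvalues are known. The minimal polynomial is
  m_A(x) = Π_λ (x − λ)^{k_λ}
where k_λ is the size of the *largest* Jordan block for λ (equivalently, the smallest k with (A − λI)^k v = 0 for every generalised eigenvector v of λ).

  λ = -3: largest Jordan block has size 2, contributing (x + 3)^2

So m_A(x) = (x + 3)^2 = x^2 + 6*x + 9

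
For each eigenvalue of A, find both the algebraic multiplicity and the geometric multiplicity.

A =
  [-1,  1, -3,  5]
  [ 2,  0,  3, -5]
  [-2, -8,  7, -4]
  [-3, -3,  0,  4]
λ = 1: alg = 2, geom = 2; λ = 4: alg = 2, geom = 1

Step 1 — factor the characteristic polynomial to read off the algebraic multiplicities:
  χ_A(x) = (x - 4)^2*(x - 1)^2

Step 2 — compute geometric multiplicities via the rank-nullity identity g(λ) = n − rank(A − λI):
  rank(A − (1)·I) = 2, so dim ker(A − (1)·I) = n − 2 = 2
  rank(A − (4)·I) = 3, so dim ker(A − (4)·I) = n − 3 = 1

Summary:
  λ = 1: algebraic multiplicity = 2, geometric multiplicity = 2
  λ = 4: algebraic multiplicity = 2, geometric multiplicity = 1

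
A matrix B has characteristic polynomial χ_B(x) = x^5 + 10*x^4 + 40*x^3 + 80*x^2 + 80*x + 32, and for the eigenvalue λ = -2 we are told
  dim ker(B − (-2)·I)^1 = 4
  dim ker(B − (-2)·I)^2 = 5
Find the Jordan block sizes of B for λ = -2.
Block sizes for λ = -2: [2, 1, 1, 1]

From the dimensions of kernels of powers, the number of Jordan blocks of size at least j is d_j − d_{j−1} where d_j = dim ker(N^j) (with d_0 = 0). Computing the differences gives [4, 1].
The number of blocks of size exactly k is (#blocks of size ≥ k) − (#blocks of size ≥ k + 1), so the partition is: 3 block(s) of size 1, 1 block(s) of size 2.
In nonincreasing order the block sizes are [2, 1, 1, 1].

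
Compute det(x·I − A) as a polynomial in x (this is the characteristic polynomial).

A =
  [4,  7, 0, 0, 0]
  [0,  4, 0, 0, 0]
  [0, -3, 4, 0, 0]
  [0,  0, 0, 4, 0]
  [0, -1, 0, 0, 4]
x^5 - 20*x^4 + 160*x^3 - 640*x^2 + 1280*x - 1024

Expanding det(x·I − A) (e.g. by cofactor expansion or by noting that A is similar to its Jordan form J, which has the same characteristic polynomial as A) gives
  χ_A(x) = x^5 - 20*x^4 + 160*x^3 - 640*x^2 + 1280*x - 1024
which factors as (x - 4)^5. The eigenvalues (with algebraic multiplicities) are λ = 4 with multiplicity 5.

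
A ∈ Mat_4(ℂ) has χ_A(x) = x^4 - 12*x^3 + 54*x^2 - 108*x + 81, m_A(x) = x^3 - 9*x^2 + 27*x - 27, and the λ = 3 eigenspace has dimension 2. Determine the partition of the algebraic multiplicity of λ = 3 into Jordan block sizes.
Block sizes for λ = 3: [3, 1]

Step 1 — from the characteristic polynomial, algebraic multiplicity of λ = 3 is 4. From dim ker(A − (3)·I) = 2, there are exactly 2 Jordan blocks for λ = 3.
Step 2 — from the minimal polynomial, the factor (x − 3)^3 tells us the largest block for λ = 3 has size 3.
Step 3 — with total size 4, 2 blocks, and largest block 3, the block sizes (in nonincreasing order) are [3, 1].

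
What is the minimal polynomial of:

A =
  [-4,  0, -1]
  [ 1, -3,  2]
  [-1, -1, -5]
x^3 + 12*x^2 + 48*x + 64

The characteristic polynomial is χ_A(x) = (x + 4)^3, so the eigenvalues are known. The minimal polynomial is
  m_A(x) = Π_λ (x − λ)^{k_λ}
where k_λ is the size of the *largest* Jordan block for λ (equivalently, the smallest k with (A − λI)^k v = 0 for every generalised eigenvector v of λ).

  λ = -4: largest Jordan block has size 3, contributing (x + 4)^3

So m_A(x) = (x + 4)^3 = x^3 + 12*x^2 + 48*x + 64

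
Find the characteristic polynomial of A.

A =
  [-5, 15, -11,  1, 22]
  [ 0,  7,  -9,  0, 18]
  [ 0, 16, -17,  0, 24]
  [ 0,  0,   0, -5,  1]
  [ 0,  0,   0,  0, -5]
x^5 + 25*x^4 + 250*x^3 + 1250*x^2 + 3125*x + 3125

Expanding det(x·I − A) (e.g. by cofactor expansion or by noting that A is similar to its Jordan form J, which has the same characteristic polynomial as A) gives
  χ_A(x) = x^5 + 25*x^4 + 250*x^3 + 1250*x^2 + 3125*x + 3125
which factors as (x + 5)^5. The eigenvalues (with algebraic multiplicities) are λ = -5 with multiplicity 5.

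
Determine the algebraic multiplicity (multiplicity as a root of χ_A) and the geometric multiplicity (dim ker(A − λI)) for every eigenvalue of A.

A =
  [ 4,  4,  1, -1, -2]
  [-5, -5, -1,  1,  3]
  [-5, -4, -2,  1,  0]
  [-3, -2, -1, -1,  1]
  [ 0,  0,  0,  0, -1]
λ = -1: alg = 5, geom = 2

Step 1 — factor the characteristic polynomial to read off the algebraic multiplicities:
  χ_A(x) = (x + 1)^5

Step 2 — compute geometric multiplicities via the rank-nullity identity g(λ) = n − rank(A − λI):
  rank(A − (-1)·I) = 3, so dim ker(A − (-1)·I) = n − 3 = 2

Summary:
  λ = -1: algebraic multiplicity = 5, geometric multiplicity = 2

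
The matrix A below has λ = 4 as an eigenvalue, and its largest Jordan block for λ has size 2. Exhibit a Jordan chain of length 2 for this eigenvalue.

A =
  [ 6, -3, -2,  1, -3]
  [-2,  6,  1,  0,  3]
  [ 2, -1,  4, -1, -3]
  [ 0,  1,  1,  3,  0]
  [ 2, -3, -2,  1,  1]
A Jordan chain for λ = 4 of length 2:
v_1 = (2, -2, 2, 0, 2)ᵀ
v_2 = (1, 0, 0, 0, 0)ᵀ

Let N = A − (4)·I. We want v_2 with N^2 v_2 = 0 but N^1 v_2 ≠ 0; then v_{j-1} := N · v_j for j = 2, …, 2.

Pick v_2 = (1, 0, 0, 0, 0)ᵀ.
Then v_1 = N · v_2 = (2, -2, 2, 0, 2)ᵀ.

Sanity check: (A − (4)·I) v_1 = (0, 0, 0, 0, 0)ᵀ = 0. ✓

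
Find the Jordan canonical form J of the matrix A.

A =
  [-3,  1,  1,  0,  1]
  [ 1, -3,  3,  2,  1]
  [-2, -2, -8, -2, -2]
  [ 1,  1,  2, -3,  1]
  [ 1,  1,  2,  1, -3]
J_3(-4) ⊕ J_1(-4) ⊕ J_1(-4)

The characteristic polynomial is
  det(x·I − A) = x^5 + 20*x^4 + 160*x^3 + 640*x^2 + 1280*x + 1024 = (x + 4)^5

Eigenvalues and multiplicities (the geometric multiplicity of λ is n − rank(A − λI), which equals the number of Jordan blocks for λ):
  λ = -4: algebraic multiplicity = 5, geometric multiplicity = 3

Determining the block sizes for each eigenvalue:
  λ = -4: with am = 5 and gm = 3, the partition is not yet determined (e.g. several partitions of 5 into 3 parts exist). Let N = A − (-4)·I. Computing rank(N^1) = 2, rank(N^2) = 1, rank(N^3) = 0; the number of blocks of size ≥ j is rank(N^{j−1}) − rank(N^j), giving [3, 1, 1]. So we have 1 block(s) of size 3, 2 block(s) of size 1 → block sizes [3, 1, 1]

Assembling the blocks gives a Jordan form
J =
  [-4,  1,  0,  0,  0]
  [ 0, -4,  1,  0,  0]
  [ 0,  0, -4,  0,  0]
  [ 0,  0,  0, -4,  0]
  [ 0,  0,  0,  0, -4]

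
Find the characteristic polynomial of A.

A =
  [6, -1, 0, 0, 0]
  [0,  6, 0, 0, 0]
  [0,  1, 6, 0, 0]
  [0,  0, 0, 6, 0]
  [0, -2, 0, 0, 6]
x^5 - 30*x^4 + 360*x^3 - 2160*x^2 + 6480*x - 7776

Expanding det(x·I − A) (e.g. by cofactor expansion or by noting that A is similar to its Jordan form J, which has the same characteristic polynomial as A) gives
  χ_A(x) = x^5 - 30*x^4 + 360*x^3 - 2160*x^2 + 6480*x - 7776
which factors as (x - 6)^5. The eigenvalues (with algebraic multiplicities) are λ = 6 with multiplicity 5.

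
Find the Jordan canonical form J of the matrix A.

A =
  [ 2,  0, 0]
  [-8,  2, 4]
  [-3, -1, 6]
J_1(2) ⊕ J_2(4)

The characteristic polynomial is
  det(x·I − A) = x^3 - 10*x^2 + 32*x - 32 = (x - 4)^2*(x - 2)

Eigenvalues and multiplicities (the geometric multiplicity of λ is n − rank(A − λI), which equals the number of Jordan blocks for λ):
  λ = 2: algebraic multiplicity = 1, geometric multiplicity = 1
  λ = 4: algebraic multiplicity = 2, geometric multiplicity = 1

Determining the block sizes for each eigenvalue:
  λ = 2: one block (gm = 1), so the single block has size am = 1 → block sizes [1]
  λ = 4: one block (gm = 1), so the single block has size am = 2 → block sizes [2]

Assembling the blocks gives a Jordan form
J =
  [2, 0, 0]
  [0, 4, 1]
  [0, 0, 4]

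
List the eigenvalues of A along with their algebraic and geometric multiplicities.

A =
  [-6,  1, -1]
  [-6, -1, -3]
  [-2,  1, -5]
λ = -4: alg = 3, geom = 2

Step 1 — factor the characteristic polynomial to read off the algebraic multiplicities:
  χ_A(x) = (x + 4)^3

Step 2 — compute geometric multiplicities via the rank-nullity identity g(λ) = n − rank(A − λI):
  rank(A − (-4)·I) = 1, so dim ker(A − (-4)·I) = n − 1 = 2

Summary:
  λ = -4: algebraic multiplicity = 3, geometric multiplicity = 2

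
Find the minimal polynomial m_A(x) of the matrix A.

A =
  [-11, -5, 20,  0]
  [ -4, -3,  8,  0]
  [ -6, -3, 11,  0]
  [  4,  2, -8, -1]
x^2 + 2*x + 1

The characteristic polynomial is χ_A(x) = (x + 1)^4, so the eigenvalues are known. The minimal polynomial is
  m_A(x) = Π_λ (x − λ)^{k_λ}
where k_λ is the size of the *largest* Jordan block for λ (equivalently, the smallest k with (A − λI)^k v = 0 for every generalised eigenvector v of λ).

  λ = -1: largest Jordan block has size 2, contributing (x + 1)^2

So m_A(x) = (x + 1)^2 = x^2 + 2*x + 1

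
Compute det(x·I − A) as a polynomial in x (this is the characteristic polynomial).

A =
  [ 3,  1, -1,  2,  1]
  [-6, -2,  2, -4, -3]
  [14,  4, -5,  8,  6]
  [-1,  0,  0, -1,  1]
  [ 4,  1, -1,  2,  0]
x^5 + 5*x^4 + 10*x^3 + 10*x^2 + 5*x + 1

Expanding det(x·I − A) (e.g. by cofactor expansion or by noting that A is similar to its Jordan form J, which has the same characteristic polynomial as A) gives
  χ_A(x) = x^5 + 5*x^4 + 10*x^3 + 10*x^2 + 5*x + 1
which factors as (x + 1)^5. The eigenvalues (with algebraic multiplicities) are λ = -1 with multiplicity 5.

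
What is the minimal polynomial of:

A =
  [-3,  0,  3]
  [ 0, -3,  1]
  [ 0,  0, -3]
x^2 + 6*x + 9

The characteristic polynomial is χ_A(x) = (x + 3)^3, so the eigenvalues are known. The minimal polynomial is
  m_A(x) = Π_λ (x − λ)^{k_λ}
where k_λ is the size of the *largest* Jordan block for λ (equivalently, the smallest k with (A − λI)^k v = 0 for every generalised eigenvector v of λ).

  λ = -3: largest Jordan block has size 2, contributing (x + 3)^2

So m_A(x) = (x + 3)^2 = x^2 + 6*x + 9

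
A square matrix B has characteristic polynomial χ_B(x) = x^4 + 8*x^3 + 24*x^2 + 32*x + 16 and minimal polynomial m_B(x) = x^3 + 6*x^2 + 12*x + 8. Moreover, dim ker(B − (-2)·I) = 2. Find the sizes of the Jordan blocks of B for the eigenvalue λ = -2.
Block sizes for λ = -2: [3, 1]

Step 1 — from the characteristic polynomial, algebraic multiplicity of λ = -2 is 4. From dim ker(B − (-2)·I) = 2, there are exactly 2 Jordan blocks for λ = -2.
Step 2 — from the minimal polynomial, the factor (x + 2)^3 tells us the largest block for λ = -2 has size 3.
Step 3 — with total size 4, 2 blocks, and largest block 3, the block sizes (in nonincreasing order) are [3, 1].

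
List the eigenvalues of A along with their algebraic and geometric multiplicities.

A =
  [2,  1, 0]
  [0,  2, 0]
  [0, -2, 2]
λ = 2: alg = 3, geom = 2

Step 1 — factor the characteristic polynomial to read off the algebraic multiplicities:
  χ_A(x) = (x - 2)^3

Step 2 — compute geometric multiplicities via the rank-nullity identity g(λ) = n − rank(A − λI):
  rank(A − (2)·I) = 1, so dim ker(A − (2)·I) = n − 1 = 2

Summary:
  λ = 2: algebraic multiplicity = 3, geometric multiplicity = 2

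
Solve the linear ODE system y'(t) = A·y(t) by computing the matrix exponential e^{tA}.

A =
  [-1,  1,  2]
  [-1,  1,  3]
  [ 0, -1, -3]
e^{tA} =
  [-t^2*exp(-t)/2 + exp(-t), t*exp(-t), -t^2*exp(-t)/2 + 2*t*exp(-t)]
  [-t^2*exp(-t) - t*exp(-t), 2*t*exp(-t) + exp(-t), -t^2*exp(-t) + 3*t*exp(-t)]
  [t^2*exp(-t)/2, -t*exp(-t), t^2*exp(-t)/2 - 2*t*exp(-t) + exp(-t)]

Strategy: write A = P · J · P⁻¹ where J is a Jordan canonical form, so e^{tA} = P · e^{tJ} · P⁻¹, and e^{tJ} can be computed block-by-block.

A has Jordan form
J =
  [-1,  1,  0]
  [ 0, -1,  1]
  [ 0,  0, -1]
(up to reordering of blocks).

Per-block formulas:
  For a 3×3 Jordan block J_3(-1): exp(t · J_3(-1)) = e^(-1t)·(I + t·N + (t^2/2)·N^2), where N is the 3×3 nilpotent shift.

After assembling e^{tJ} and conjugating by P, we get:

e^{tA} =
  [-t^2*exp(-t)/2 + exp(-t), t*exp(-t), -t^2*exp(-t)/2 + 2*t*exp(-t)]
  [-t^2*exp(-t) - t*exp(-t), 2*t*exp(-t) + exp(-t), -t^2*exp(-t) + 3*t*exp(-t)]
  [t^2*exp(-t)/2, -t*exp(-t), t^2*exp(-t)/2 - 2*t*exp(-t) + exp(-t)]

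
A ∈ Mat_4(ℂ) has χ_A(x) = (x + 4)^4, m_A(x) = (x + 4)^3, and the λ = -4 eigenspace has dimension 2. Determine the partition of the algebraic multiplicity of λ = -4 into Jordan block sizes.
Block sizes for λ = -4: [3, 1]

Step 1 — from the characteristic polynomial, algebraic multiplicity of λ = -4 is 4. From dim ker(A − (-4)·I) = 2, there are exactly 2 Jordan blocks for λ = -4.
Step 2 — from the minimal polynomial, the factor (x + 4)^3 tells us the largest block for λ = -4 has size 3.
Step 3 — with total size 4, 2 blocks, and largest block 3, the block sizes (in nonincreasing order) are [3, 1].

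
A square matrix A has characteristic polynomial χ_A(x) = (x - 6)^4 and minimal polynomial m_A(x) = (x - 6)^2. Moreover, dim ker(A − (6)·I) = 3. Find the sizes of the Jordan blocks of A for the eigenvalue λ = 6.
Block sizes for λ = 6: [2, 1, 1]

Step 1 — from the characteristic polynomial, algebraic multiplicity of λ = 6 is 4. From dim ker(A − (6)·I) = 3, there are exactly 3 Jordan blocks for λ = 6.
Step 2 — from the minimal polynomial, the factor (x − 6)^2 tells us the largest block for λ = 6 has size 2.
Step 3 — with total size 4, 3 blocks, and largest block 2, the block sizes (in nonincreasing order) are [2, 1, 1].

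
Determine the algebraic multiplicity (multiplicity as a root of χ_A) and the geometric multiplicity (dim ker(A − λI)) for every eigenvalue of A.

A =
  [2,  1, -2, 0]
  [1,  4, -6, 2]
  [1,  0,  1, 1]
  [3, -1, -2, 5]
λ = 3: alg = 4, geom = 2

Step 1 — factor the characteristic polynomial to read off the algebraic multiplicities:
  χ_A(x) = (x - 3)^4

Step 2 — compute geometric multiplicities via the rank-nullity identity g(λ) = n − rank(A − λI):
  rank(A − (3)·I) = 2, so dim ker(A − (3)·I) = n − 2 = 2

Summary:
  λ = 3: algebraic multiplicity = 4, geometric multiplicity = 2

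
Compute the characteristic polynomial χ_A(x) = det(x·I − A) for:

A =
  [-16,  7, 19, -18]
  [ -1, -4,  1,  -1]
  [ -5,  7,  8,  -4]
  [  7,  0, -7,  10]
x^4 + 2*x^3 - 23*x^2 - 24*x + 144

Expanding det(x·I − A) (e.g. by cofactor expansion or by noting that A is similar to its Jordan form J, which has the same characteristic polynomial as A) gives
  χ_A(x) = x^4 + 2*x^3 - 23*x^2 - 24*x + 144
which factors as (x - 3)^2*(x + 4)^2. The eigenvalues (with algebraic multiplicities) are λ = -4 with multiplicity 2, λ = 3 with multiplicity 2.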